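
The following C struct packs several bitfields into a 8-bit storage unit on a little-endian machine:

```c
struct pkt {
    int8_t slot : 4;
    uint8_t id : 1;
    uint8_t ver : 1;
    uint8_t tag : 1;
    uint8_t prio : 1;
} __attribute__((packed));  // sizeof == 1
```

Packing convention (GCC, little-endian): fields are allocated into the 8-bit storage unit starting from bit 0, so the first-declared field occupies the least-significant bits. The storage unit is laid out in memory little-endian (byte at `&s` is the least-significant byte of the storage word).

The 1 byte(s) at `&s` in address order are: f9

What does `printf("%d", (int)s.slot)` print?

[0]=0xf9 (little-endian) → word 0xf9
slot [0+:4] = (word>>0) & 0xf = 9  ←
id [4+:1] = (word>>4) & 0x1 = 1
ver [5+:1] = (word>>5) & 0x1 = 1
tag [6+:1] = (word>>6) & 0x1 = 1
prio [7+:1] = (word>>7) & 0x1 = 1
slot signed 4b, MSB=1: 9 - 16 = -7

-7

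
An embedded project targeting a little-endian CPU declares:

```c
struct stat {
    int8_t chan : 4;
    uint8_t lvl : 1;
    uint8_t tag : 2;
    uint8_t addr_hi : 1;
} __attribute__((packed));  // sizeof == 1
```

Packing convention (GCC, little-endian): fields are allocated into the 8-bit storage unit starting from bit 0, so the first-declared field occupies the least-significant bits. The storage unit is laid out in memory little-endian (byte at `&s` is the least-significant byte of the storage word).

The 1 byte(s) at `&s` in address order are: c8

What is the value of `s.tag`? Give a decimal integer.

[0]=0xc8 (little-endian) → word 0xc8
chan [0+:4] = (word>>0) & 0xf = 8
lvl [4+:1] = (word>>4) & 0x1 = 0
tag [5+:2] = (word>>5) & 0x3 = 2  ←
addr_hi [7+:1] = (word>>7) & 0x1 = 1

2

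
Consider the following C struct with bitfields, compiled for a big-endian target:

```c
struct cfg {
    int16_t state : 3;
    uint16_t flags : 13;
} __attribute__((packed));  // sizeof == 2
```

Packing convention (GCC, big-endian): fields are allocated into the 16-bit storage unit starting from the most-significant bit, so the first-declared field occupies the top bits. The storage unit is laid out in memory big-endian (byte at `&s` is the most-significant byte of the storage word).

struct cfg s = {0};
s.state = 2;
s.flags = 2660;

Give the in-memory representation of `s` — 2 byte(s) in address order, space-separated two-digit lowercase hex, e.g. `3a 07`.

state:3 = 2 → 0x2 << 13 → word 0x4000
flags:13 = 2660 → 0xa64 << 0 → word 0x4a64
word = 0x4a64 → big-endian bytes:
  [0]=0x4a  [1]=0x64

4a 64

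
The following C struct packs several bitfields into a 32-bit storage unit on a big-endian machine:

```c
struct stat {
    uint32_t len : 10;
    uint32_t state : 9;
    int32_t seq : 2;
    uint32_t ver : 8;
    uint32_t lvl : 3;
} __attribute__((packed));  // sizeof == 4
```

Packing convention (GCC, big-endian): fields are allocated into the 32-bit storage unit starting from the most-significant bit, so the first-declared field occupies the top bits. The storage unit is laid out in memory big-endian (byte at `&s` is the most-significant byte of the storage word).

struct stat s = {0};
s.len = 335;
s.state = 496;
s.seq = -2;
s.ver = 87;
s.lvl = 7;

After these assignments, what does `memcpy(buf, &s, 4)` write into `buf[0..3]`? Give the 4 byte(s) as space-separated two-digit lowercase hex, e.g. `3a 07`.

53 fe 12 bf

[22+:10] len=335 & 0x3ff = 0x14f; word=0x53c00000
[13+:9] state=496 & 0x1ff = 0x1f0; word=0x53fe0000
[11+:2] seq=-2 & 0x3 = 0x2; word=0x53fe1000
[3+:8] ver=87 & 0xff = 0x57; word=0x53fe12b8
[0+:3] lvl=7 & 0x7 = 0x7; word=0x53fe12bf
word = 0x53fe12bf → big-endian bytes:
  [0]=0x53  [1]=0xfe  [2]=0x12  [3]=0xbf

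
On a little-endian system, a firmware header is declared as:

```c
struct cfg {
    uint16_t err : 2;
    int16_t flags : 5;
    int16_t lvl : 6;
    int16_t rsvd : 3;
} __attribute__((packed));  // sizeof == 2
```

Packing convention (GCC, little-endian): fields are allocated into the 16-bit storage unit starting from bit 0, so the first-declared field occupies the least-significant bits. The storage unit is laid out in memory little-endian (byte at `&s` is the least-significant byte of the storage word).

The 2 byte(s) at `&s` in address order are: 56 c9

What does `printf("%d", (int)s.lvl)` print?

18

[0]=0x56 [1]=0xc9 (little-endian) → word 0xc956
err:2 @ bit 0 → (0xc956>>0)&0x3 = 0x2
flags:5 @ bit 2 → (0xc956>>2)&0x1f = 0x15
lvl:6 @ bit 7 → (0xc956>>7)&0x3f = 0x12  ←
rsvd:3 @ bit 13 → (0xc956>>13)&0x7 = 0x6
lvl signed 6b, MSB=0: value = 18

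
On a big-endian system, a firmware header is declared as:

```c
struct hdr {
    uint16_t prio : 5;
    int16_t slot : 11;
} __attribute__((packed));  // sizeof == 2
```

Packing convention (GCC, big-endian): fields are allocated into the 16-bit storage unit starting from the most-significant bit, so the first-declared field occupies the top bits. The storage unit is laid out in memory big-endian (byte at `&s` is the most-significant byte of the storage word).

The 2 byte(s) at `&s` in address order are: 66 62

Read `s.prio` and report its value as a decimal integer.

12

[0]=0x66 [1]=0x62 (big-endian) → word 0x6662
prio:5 @ bit 11 → (0x6662>>11)&0x1f = 0xc  ←
slot:11 @ bit 0 → (0x6662>>0)&0x7ff = 0x662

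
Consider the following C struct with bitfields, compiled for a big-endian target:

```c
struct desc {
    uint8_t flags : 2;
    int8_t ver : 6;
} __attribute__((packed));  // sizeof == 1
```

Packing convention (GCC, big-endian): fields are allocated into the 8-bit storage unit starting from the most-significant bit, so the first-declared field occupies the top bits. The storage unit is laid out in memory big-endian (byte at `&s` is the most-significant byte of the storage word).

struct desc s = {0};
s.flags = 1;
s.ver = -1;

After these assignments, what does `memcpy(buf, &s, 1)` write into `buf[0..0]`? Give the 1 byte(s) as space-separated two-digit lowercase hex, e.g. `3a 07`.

7f

flags (2b) val=1 bits=0x1 at bit 6: 0x40
ver (6b) val=-1 bits=0x3f at bit 0: 0x7f
word = 0x7f → big-endian bytes:
  [0]=0x7f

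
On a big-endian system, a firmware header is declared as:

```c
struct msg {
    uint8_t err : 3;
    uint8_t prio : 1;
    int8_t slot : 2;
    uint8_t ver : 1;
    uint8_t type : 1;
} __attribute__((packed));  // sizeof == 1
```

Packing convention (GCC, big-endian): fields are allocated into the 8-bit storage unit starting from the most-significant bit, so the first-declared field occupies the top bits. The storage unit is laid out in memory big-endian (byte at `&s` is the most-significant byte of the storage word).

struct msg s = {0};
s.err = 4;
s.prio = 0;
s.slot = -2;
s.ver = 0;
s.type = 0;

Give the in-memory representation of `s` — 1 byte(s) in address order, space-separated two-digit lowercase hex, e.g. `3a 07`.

88

err:3 = 4 → 0x4 << 5 → word 0x80
prio:1 = 0 → 0x0 << 4 → word 0x80
slot:2 = -2 → 0x2 << 2 → word 0x88
ver:1 = 0 → 0x0 << 1 → word 0x88
type:1 = 0 → 0x0 << 0 → word 0x88
word = 0x88 → big-endian bytes:
  [0]=0x88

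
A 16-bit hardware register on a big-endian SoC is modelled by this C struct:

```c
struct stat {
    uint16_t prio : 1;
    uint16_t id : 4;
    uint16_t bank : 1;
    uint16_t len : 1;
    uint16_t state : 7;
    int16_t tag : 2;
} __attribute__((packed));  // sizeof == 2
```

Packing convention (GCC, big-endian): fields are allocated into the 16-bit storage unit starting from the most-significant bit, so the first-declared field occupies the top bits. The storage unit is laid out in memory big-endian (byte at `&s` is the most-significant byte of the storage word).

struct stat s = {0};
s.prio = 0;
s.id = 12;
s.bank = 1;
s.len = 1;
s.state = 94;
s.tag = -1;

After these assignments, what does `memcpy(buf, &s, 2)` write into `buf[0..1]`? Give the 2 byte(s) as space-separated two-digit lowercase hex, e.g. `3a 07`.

prio (1b) val=0 bits=0x0 at bit 15: 0x0000
id (4b) val=12 bits=0xc at bit 11: 0x6000
bank (1b) val=1 bits=0x1 at bit 10: 0x6400
len (1b) val=1 bits=0x1 at bit 9: 0x6600
state (7b) val=94 bits=0x5e at bit 2: 0x6778
tag (2b) val=-1 bits=0x3 at bit 0: 0x677b
word = 0x677b → big-endian bytes:
  [0]=0x67  [1]=0x7b

67 7b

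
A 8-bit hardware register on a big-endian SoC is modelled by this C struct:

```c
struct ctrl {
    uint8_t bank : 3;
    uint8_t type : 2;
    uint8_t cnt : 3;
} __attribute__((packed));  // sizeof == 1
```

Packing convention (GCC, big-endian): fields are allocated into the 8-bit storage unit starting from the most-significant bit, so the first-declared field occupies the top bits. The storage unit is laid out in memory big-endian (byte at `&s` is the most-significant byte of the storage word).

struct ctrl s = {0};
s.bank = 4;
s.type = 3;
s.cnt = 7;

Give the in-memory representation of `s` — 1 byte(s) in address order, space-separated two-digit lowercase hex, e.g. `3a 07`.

bank (3b) val=4 bits=0x4 at bit 5: 0x80
type (2b) val=3 bits=0x3 at bit 3: 0x98
cnt (3b) val=7 bits=0x7 at bit 0: 0x9f
word = 0x9f → big-endian bytes:
  [0]=0x9f

9f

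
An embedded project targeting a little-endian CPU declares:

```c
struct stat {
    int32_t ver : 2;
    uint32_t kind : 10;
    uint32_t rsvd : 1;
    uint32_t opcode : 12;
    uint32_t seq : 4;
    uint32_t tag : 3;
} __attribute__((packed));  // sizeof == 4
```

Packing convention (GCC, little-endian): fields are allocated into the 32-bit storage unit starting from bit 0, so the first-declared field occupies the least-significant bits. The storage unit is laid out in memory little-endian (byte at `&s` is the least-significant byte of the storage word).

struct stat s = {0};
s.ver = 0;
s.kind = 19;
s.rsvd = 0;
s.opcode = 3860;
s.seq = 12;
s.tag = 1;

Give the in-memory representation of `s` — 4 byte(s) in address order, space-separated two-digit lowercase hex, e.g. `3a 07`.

4c 80 e2 39

ver (2b) val=0 bits=0x0 at bit 0: 0x00000000
kind (10b) val=19 bits=0x13 at bit 2: 0x0000004c
rsvd (1b) val=0 bits=0x0 at bit 12: 0x0000004c
opcode (12b) val=3860 bits=0xf14 at bit 13: 0x01e2804c
seq (4b) val=12 bits=0xc at bit 25: 0x19e2804c
tag (3b) val=1 bits=0x1 at bit 29: 0x39e2804c
word = 0x39e2804c → little-endian bytes:
  [0]=0x4c  [1]=0x80  [2]=0xe2  [3]=0x39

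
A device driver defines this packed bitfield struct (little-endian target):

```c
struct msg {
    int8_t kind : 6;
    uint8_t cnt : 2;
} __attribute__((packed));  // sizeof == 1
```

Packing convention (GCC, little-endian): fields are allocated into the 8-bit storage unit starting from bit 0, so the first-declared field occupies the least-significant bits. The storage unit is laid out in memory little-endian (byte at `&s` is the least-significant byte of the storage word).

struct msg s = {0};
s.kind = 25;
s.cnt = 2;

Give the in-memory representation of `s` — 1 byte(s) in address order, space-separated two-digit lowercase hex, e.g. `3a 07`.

99

kind:6 = 25 → 0x19 << 0 → word 0x19
cnt:2 = 2 → 0x2 << 6 → word 0x99
word = 0x99 → little-endian bytes:
  [0]=0x99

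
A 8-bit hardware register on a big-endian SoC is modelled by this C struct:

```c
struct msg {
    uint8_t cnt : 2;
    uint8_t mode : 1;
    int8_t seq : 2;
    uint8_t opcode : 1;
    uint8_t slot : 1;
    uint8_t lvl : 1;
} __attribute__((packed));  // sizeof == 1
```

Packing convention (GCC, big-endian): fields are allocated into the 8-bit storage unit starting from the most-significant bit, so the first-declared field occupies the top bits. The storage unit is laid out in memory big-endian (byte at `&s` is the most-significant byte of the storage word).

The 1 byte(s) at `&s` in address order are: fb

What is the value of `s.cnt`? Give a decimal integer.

[0]=0xfb (big-endian) → word 0xfb
cnt:2 @ bit 6 → (0xfb>>6)&0x3 = 0x3  ←
mode:1 @ bit 5 → (0xfb>>5)&0x1 = 0x1
seq:2 @ bit 3 → (0xfb>>3)&0x3 = 0x3
opcode:1 @ bit 2 → (0xfb>>2)&0x1 = 0x0
slot:1 @ bit 1 → (0xfb>>1)&0x1 = 0x1
lvl:1 @ bit 0 → (0xfb>>0)&0x1 = 0x1

3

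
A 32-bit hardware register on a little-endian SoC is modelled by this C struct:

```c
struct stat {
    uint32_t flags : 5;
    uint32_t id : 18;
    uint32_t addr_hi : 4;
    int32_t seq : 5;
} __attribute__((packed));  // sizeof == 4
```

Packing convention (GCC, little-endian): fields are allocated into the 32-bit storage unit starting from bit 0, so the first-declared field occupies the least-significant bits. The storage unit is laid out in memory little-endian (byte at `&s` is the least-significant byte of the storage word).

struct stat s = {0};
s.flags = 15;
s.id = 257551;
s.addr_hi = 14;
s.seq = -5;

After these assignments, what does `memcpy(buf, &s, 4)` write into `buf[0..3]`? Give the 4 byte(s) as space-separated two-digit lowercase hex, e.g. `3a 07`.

ef c1 7d df

flags:5 = 15 → 0xf << 0 → word 0x0000000f
id:18 = 257551 → 0x3ee0f << 5 → word 0x007dc1ef
addr_hi:4 = 14 → 0xe << 23 → word 0x077dc1ef
seq:5 = -5 → 0x1b << 27 → word 0xdf7dc1ef
word = 0xdf7dc1ef → little-endian bytes:
  [0]=0xef  [1]=0xc1  [2]=0x7d  [3]=0xdf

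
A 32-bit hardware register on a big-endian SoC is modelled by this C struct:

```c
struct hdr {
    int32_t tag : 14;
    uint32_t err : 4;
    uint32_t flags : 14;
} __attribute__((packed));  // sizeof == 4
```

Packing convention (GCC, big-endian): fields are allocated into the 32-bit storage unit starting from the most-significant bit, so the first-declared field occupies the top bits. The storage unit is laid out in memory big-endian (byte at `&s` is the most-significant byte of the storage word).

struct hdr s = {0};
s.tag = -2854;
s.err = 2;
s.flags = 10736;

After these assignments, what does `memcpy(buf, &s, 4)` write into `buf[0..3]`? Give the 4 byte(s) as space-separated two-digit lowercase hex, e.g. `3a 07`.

[18+:14] tag=-2854 & 0x3fff = 0x34da; word=0xd3680000
[14+:4] err=2 & 0xf = 0x2; word=0xd3688000
[0+:14] flags=10736 & 0x3fff = 0x29f0; word=0xd368a9f0
word = 0xd368a9f0 → big-endian bytes:
  [0]=0xd3  [1]=0x68  [2]=0xa9  [3]=0xf0

d3 68 a9 f0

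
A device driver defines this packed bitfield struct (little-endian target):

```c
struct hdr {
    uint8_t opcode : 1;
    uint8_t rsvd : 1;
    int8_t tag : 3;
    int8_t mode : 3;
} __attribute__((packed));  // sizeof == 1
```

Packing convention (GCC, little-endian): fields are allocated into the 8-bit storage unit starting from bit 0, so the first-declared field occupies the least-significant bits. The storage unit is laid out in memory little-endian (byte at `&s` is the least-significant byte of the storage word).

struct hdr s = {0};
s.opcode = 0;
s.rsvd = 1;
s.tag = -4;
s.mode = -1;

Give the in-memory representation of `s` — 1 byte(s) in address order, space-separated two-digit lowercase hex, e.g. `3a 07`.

f2

[0+:1] opcode=0 & 0x1 = 0x0; word=0x00
[1+:1] rsvd=1 & 0x1 = 0x1; word=0x02
[2+:3] tag=-4 & 0x7 = 0x4; word=0x12
[5+:3] mode=-1 & 0x7 = 0x7; word=0xf2
word = 0xf2 → little-endian bytes:
  [0]=0xf2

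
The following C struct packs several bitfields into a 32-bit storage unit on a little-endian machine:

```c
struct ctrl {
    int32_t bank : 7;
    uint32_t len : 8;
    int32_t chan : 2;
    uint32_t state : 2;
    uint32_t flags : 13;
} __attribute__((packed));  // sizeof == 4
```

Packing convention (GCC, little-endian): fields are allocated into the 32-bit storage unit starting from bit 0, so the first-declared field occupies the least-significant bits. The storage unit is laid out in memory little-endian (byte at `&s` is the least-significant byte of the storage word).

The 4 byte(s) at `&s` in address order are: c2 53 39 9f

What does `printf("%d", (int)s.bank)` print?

-62

[0]=0xc2 [1]=0x53 [2]=0x39 [3]=0x9f (little-endian) → word 0x9f3953c2
bank:7 @ bit 0 → (0x9f3953c2>>0)&0x7f = 0x42  ←
len:8 @ bit 7 → (0x9f3953c2>>7)&0xff = 0xa7
chan:2 @ bit 15 → (0x9f3953c2>>15)&0x3 = 0x2
state:2 @ bit 17 → (0x9f3953c2>>17)&0x3 = 0x0
flags:13 @ bit 19 → (0x9f3953c2>>19)&0x1fff = 0x13e7
bank signed 7b, MSB=1: 66 - 128 = -62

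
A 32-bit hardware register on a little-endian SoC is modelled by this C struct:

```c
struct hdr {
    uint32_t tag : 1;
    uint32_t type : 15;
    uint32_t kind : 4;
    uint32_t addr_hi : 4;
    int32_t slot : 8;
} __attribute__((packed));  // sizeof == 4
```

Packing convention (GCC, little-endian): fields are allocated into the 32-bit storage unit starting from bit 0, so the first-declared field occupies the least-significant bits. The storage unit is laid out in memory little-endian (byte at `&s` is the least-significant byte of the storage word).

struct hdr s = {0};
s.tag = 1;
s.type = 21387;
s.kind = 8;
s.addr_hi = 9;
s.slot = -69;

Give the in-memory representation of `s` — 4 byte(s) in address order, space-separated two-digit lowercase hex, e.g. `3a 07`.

17 a7 98 bb

[0+:1] tag=1 & 0x1 = 0x1; word=0x00000001
[1+:15] type=21387 & 0x7fff = 0x538b; word=0x0000a717
[16+:4] kind=8 & 0xf = 0x8; word=0x0008a717
[20+:4] addr_hi=9 & 0xf = 0x9; word=0x0098a717
[24+:8] slot=-69 & 0xff = 0xbb; word=0xbb98a717
word = 0xbb98a717 → little-endian bytes:
  [0]=0x17  [1]=0xa7  [2]=0x98  [3]=0xbb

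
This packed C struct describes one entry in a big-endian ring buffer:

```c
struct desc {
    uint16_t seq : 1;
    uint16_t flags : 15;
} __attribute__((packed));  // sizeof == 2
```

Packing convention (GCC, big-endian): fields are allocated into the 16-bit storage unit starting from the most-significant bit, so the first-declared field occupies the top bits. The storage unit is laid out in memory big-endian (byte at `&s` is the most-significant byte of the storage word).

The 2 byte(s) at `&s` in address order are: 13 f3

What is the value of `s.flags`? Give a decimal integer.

5107

[0]=0x13 [1]=0xf3 (big-endian) → word 0x13f3
seq [15+:1] = (word>>15) & 0x1 = 0
flags [0+:15] = (word>>0) & 0x7fff = 5107  ←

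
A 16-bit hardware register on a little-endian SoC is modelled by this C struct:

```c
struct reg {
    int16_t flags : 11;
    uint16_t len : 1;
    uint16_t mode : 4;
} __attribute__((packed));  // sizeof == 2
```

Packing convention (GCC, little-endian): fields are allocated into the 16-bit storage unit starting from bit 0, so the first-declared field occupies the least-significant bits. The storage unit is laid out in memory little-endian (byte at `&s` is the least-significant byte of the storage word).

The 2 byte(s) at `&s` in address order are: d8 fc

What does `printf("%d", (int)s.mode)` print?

[0]=0xd8 [1]=0xfc (little-endian) → word 0xfcd8
flags:11 @ bit 0 → (0xfcd8>>0)&0x7ff = 0x4d8
len:1 @ bit 11 → (0xfcd8>>11)&0x1 = 0x1
mode:4 @ bit 12 → (0xfcd8>>12)&0xf = 0xf  ←

15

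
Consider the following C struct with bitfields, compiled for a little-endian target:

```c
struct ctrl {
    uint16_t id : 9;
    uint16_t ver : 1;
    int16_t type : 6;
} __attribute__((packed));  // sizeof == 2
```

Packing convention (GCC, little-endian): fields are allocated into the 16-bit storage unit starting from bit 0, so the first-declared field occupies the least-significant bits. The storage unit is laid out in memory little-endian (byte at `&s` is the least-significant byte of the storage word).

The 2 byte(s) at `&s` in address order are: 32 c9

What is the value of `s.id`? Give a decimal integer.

306

[0]=0x32 [1]=0xc9 (little-endian) → word 0xc932
id [0+:9] = (word>>0) & 0x1ff = 306  ←
ver [9+:1] = (word>>9) & 0x1 = 0
type [10+:6] = (word>>10) & 0x3f = 50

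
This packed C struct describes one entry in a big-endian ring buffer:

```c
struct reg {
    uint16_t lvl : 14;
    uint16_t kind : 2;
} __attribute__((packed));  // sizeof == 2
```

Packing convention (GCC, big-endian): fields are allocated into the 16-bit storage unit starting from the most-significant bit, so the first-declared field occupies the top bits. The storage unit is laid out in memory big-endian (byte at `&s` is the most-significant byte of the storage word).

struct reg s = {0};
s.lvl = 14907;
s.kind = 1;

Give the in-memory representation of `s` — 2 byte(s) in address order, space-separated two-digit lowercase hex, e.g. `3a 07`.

e8 ed

[2+:14] lvl=14907 & 0x3fff = 0x3a3b; word=0xe8ec
[0+:2] kind=1 & 0x3 = 0x1; word=0xe8ed
word = 0xe8ed → big-endian bytes:
  [0]=0xe8  [1]=0xed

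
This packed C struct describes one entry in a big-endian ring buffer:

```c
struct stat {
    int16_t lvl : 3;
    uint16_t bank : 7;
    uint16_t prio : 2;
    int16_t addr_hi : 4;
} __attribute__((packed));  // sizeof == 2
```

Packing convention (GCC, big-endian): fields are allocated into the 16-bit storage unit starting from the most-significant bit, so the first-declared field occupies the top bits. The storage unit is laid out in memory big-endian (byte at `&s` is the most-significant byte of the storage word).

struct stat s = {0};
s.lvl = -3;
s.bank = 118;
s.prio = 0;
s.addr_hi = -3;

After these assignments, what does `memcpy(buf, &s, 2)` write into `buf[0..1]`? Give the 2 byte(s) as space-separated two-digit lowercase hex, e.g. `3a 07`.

bd 8d

[13+:3] lvl=-3 & 0x7 = 0x5; word=0xa000
[6+:7] bank=118 & 0x7f = 0x76; word=0xbd80
[4+:2] prio=0 & 0x3 = 0x0; word=0xbd80
[0+:4] addr_hi=-3 & 0xf = 0xd; word=0xbd8d
word = 0xbd8d → big-endian bytes:
  [0]=0xbd  [1]=0x8d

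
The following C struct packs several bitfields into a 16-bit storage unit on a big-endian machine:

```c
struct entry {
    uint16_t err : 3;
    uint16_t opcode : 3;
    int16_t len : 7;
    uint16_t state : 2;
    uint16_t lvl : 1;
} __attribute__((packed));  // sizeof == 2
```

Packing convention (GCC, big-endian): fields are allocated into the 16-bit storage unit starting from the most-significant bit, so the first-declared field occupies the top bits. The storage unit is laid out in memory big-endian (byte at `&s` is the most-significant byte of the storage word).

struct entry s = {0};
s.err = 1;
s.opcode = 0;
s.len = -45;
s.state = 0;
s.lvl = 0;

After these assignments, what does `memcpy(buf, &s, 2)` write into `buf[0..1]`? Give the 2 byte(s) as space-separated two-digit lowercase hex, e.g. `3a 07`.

err:3 = 1 → 0x1 << 13 → word 0x2000
opcode:3 = 0 → 0x0 << 10 → word 0x2000
len:7 = -45 → 0x53 << 3 → word 0x2298
state:2 = 0 → 0x0 << 1 → word 0x2298
lvl:1 = 0 → 0x0 << 0 → word 0x2298
word = 0x2298 → big-endian bytes:
  [0]=0x22  [1]=0x98

22 98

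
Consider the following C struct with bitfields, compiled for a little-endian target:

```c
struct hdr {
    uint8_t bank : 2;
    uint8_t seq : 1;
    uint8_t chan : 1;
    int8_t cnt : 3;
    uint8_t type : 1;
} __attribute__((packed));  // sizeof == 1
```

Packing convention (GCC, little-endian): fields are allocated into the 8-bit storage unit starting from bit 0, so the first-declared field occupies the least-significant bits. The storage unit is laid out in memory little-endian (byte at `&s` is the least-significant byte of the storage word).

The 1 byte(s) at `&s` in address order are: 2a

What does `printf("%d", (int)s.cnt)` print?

[0]=0x2a (little-endian) → word 0x2a
bank [0+:2] = (word>>0) & 0x3 = 2
seq [2+:1] = (word>>2) & 0x1 = 0
chan [3+:1] = (word>>3) & 0x1 = 1
cnt [4+:3] = (word>>4) & 0x7 = 2  ←
type [7+:1] = (word>>7) & 0x1 = 0
cnt signed 3b, MSB=0: value = 2

2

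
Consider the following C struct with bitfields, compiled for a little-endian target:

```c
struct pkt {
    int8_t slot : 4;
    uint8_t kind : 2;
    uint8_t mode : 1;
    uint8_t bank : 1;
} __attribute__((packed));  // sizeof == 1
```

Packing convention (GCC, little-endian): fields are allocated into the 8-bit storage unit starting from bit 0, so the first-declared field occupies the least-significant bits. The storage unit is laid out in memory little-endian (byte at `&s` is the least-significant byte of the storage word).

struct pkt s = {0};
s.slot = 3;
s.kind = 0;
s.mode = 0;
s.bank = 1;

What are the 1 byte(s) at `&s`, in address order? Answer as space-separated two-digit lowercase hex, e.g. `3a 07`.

83

slot (4b) val=3 bits=0x3 at bit 0: 0x03
kind (2b) val=0 bits=0x0 at bit 4: 0x03
mode (1b) val=0 bits=0x0 at bit 6: 0x03
bank (1b) val=1 bits=0x1 at bit 7: 0x83
word = 0x83 → little-endian bytes:
  [0]=0x83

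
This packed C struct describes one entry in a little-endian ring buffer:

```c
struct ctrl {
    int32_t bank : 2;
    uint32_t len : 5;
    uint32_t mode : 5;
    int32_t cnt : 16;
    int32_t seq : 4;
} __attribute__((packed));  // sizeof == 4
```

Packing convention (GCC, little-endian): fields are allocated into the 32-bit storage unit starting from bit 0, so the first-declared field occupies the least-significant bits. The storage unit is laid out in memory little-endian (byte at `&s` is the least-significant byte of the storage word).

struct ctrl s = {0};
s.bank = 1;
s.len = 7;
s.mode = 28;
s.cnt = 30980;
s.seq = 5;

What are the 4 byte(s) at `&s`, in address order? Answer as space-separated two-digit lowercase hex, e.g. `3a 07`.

bank (2b) val=1 bits=0x1 at bit 0: 0x00000001
len (5b) val=7 bits=0x7 at bit 2: 0x0000001d
mode (5b) val=28 bits=0x1c at bit 7: 0x00000e1d
cnt (16b) val=30980 bits=0x7904 at bit 12: 0x07904e1d
seq (4b) val=5 bits=0x5 at bit 28: 0x57904e1d
word = 0x57904e1d → little-endian bytes:
  [0]=0x1d  [1]=0x4e  [2]=0x90  [3]=0x57

1d 4e 90 57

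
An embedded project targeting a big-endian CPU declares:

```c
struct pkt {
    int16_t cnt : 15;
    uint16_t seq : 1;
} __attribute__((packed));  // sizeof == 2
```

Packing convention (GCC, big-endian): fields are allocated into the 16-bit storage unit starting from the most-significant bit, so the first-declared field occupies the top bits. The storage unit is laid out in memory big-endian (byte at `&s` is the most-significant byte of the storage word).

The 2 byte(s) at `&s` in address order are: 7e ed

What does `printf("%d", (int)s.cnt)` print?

16246

[0]=0x7e [1]=0xed (big-endian) → word 0x7eed
cnt:15 @ bit 1 → (0x7eed>>1)&0x7fff = 0x3f76  ←
seq:1 @ bit 0 → (0x7eed>>0)&0x1 = 0x1
cnt signed 15b, MSB=0: value = 16246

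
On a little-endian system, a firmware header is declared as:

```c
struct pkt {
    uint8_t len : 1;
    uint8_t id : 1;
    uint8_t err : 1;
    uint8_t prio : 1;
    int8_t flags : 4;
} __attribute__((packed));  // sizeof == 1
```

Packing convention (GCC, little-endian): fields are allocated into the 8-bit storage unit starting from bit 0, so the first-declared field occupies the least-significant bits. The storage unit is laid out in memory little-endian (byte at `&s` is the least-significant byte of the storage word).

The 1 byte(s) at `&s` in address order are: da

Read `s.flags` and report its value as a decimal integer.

[0]=0xda (little-endian) → word 0xda
len:1 @ bit 0 → (0xda>>0)&0x1 = 0x0
id:1 @ bit 1 → (0xda>>1)&0x1 = 0x1
err:1 @ bit 2 → (0xda>>2)&0x1 = 0x0
prio:1 @ bit 3 → (0xda>>3)&0x1 = 0x1
flags:4 @ bit 4 → (0xda>>4)&0xf = 0xd  ←
flags signed 4b, MSB=1: 13 - 16 = -3

-3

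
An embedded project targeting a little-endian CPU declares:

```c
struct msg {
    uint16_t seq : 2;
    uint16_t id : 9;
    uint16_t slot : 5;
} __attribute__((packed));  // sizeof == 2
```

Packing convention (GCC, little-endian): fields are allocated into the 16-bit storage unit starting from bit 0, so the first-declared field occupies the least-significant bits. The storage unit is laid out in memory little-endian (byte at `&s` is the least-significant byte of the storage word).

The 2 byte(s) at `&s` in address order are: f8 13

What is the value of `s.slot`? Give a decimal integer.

[0]=0xf8 [1]=0x13 (little-endian) → word 0x13f8
seq [0+:2] = (word>>0) & 0x3 = 0
id [2+:9] = (word>>2) & 0x1ff = 254
slot [11+:5] = (word>>11) & 0x1f = 2  ←

2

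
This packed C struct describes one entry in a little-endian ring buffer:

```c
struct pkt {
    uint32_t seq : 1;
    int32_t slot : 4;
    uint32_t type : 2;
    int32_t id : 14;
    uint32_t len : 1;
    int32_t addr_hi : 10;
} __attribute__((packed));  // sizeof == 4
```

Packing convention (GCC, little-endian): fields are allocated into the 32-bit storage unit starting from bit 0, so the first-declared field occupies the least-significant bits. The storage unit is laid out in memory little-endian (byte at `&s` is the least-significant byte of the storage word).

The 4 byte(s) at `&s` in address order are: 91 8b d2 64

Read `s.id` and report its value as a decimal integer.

-6889

[0]=0x91 [1]=0x8b [2]=0xd2 [3]=0x64 (little-endian) → word 0x64d28b91
seq:1 @ bit 0 → (0x64d28b91>>0)&0x1 = 0x1
slot:4 @ bit 1 → (0x64d28b91>>1)&0xf = 0x8
type:2 @ bit 5 → (0x64d28b91>>5)&0x3 = 0x0
id:14 @ bit 7 → (0x64d28b91>>7)&0x3fff = 0x2517  ←
len:1 @ bit 21 → (0x64d28b91>>21)&0x1 = 0x0
addr_hi:10 @ bit 22 → (0x64d28b91>>22)&0x3ff = 0x193
id signed 14b, MSB=1: 9495 - 16384 = -6889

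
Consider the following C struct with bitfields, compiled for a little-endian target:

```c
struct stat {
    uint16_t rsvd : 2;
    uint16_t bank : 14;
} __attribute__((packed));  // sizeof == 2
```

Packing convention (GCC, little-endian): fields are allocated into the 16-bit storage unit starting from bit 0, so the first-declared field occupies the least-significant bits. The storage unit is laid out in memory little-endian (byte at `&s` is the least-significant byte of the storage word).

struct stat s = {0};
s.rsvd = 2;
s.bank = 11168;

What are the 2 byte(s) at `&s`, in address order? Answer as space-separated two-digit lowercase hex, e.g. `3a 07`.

rsvd (2b) val=2 bits=0x2 at bit 0: 0x0002
bank (14b) val=11168 bits=0x2ba0 at bit 2: 0xae82
word = 0xae82 → little-endian bytes:
  [0]=0x82  [1]=0xae

82 ae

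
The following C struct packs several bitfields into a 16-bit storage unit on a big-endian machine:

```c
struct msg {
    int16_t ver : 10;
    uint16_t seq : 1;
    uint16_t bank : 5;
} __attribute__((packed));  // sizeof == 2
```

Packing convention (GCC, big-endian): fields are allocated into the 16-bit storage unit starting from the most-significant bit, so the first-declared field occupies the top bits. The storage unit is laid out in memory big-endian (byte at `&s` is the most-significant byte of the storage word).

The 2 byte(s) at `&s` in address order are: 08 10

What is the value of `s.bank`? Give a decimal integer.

[0]=0x08 [1]=0x10 (big-endian) → word 0x0810
ver [6+:10] = (word>>6) & 0x3ff = 32
seq [5+:1] = (word>>5) & 0x1 = 0
bank [0+:5] = (word>>0) & 0x1f = 16  ←

16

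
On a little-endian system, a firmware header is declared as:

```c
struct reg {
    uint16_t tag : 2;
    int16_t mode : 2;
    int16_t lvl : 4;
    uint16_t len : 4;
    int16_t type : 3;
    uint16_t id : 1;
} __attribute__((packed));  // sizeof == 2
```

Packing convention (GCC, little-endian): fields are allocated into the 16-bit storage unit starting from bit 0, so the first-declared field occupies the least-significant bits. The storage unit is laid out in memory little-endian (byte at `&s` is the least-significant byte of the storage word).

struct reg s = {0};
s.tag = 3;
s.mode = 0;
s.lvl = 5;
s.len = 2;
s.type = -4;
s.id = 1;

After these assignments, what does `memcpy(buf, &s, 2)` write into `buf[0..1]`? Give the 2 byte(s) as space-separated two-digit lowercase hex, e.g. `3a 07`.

tag (2b) val=3 bits=0x3 at bit 0: 0x0003
mode (2b) val=0 bits=0x0 at bit 2: 0x0003
lvl (4b) val=5 bits=0x5 at bit 4: 0x0053
len (4b) val=2 bits=0x2 at bit 8: 0x0253
type (3b) val=-4 bits=0x4 at bit 12: 0x4253
id (1b) val=1 bits=0x1 at bit 15: 0xc253
word = 0xc253 → little-endian bytes:
  [0]=0x53  [1]=0xc2

53 c2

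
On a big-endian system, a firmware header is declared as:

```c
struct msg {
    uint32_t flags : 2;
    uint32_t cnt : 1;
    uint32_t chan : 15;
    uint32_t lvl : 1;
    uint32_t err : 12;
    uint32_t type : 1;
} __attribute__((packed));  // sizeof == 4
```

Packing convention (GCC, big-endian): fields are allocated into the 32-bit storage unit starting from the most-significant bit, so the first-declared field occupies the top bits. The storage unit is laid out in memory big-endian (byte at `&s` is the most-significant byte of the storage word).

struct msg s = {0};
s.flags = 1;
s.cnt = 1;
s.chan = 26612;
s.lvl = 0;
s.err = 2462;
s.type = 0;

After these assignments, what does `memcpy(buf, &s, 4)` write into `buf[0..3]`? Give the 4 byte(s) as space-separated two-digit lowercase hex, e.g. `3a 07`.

79 fd 13 3c

[30+:2] flags=1 & 0x3 = 0x1; word=0x40000000
[29+:1] cnt=1 & 0x1 = 0x1; word=0x60000000
[14+:15] chan=26612 & 0x7fff = 0x67f4; word=0x79fd0000
[13+:1] lvl=0 & 0x1 = 0x0; word=0x79fd0000
[1+:12] err=2462 & 0xfff = 0x99e; word=0x79fd133c
[0+:1] type=0 & 0x1 = 0x0; word=0x79fd133c
word = 0x79fd133c → big-endian bytes:
  [0]=0x79  [1]=0xfd  [2]=0x13  [3]=0x3c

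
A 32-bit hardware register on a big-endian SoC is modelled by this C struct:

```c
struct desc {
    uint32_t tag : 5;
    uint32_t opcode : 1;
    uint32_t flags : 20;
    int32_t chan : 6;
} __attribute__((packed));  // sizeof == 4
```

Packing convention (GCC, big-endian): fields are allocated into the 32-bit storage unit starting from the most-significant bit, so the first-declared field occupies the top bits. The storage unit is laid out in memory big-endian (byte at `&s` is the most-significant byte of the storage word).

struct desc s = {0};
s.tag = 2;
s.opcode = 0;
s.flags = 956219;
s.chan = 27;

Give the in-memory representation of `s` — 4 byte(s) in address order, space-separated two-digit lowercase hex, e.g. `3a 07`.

tag:5 = 2 → 0x2 << 27 → word 0x10000000
opcode:1 = 0 → 0x0 << 26 → word 0x10000000
flags:20 = 956219 → 0xe973b << 6 → word 0x13a5cec0
chan:6 = 27 → 0x1b << 0 → word 0x13a5cedb
word = 0x13a5cedb → big-endian bytes:
  [0]=0x13  [1]=0xa5  [2]=0xce  [3]=0xdb

13 a5 ce db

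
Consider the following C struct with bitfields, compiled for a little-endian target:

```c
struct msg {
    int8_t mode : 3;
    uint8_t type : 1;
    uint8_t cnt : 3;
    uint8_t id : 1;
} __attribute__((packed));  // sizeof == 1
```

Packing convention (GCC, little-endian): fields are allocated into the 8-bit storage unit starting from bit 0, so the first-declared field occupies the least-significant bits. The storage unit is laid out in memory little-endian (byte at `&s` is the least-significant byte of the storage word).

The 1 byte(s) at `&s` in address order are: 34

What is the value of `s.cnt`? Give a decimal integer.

[0]=0x34 (little-endian) → word 0x34
mode:3 @ bit 0 → (0x34>>0)&0x7 = 0x4
type:1 @ bit 3 → (0x34>>3)&0x1 = 0x0
cnt:3 @ bit 4 → (0x34>>4)&0x7 = 0x3  ←
id:1 @ bit 7 → (0x34>>7)&0x1 = 0x0

3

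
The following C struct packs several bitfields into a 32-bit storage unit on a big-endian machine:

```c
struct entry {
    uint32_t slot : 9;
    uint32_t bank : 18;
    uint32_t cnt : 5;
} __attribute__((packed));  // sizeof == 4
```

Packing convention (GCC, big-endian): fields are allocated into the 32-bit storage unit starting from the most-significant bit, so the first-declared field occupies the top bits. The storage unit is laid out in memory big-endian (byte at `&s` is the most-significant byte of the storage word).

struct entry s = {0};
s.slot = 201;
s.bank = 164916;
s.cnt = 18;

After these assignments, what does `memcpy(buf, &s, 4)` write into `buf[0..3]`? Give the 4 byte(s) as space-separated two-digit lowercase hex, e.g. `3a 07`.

64 d0 86 92

slot:9 = 201 → 0xc9 << 23 → word 0x64800000
bank:18 = 164916 → 0x28434 << 5 → word 0x64d08680
cnt:5 = 18 → 0x12 << 0 → word 0x64d08692
word = 0x64d08692 → big-endian bytes:
  [0]=0x64  [1]=0xd0  [2]=0x86  [3]=0x92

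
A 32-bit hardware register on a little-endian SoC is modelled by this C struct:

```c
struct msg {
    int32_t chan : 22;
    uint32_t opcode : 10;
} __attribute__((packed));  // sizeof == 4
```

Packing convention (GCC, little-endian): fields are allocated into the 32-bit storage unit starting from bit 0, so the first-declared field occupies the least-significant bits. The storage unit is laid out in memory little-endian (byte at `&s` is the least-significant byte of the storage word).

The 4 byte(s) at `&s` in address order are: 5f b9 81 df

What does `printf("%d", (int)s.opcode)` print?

[0]=0x5f [1]=0xb9 [2]=0x81 [3]=0xdf (little-endian) → word 0xdf81b95f
chan:22 @ bit 0 → (0xdf81b95f>>0)&0x3fffff = 0x1b95f
opcode:10 @ bit 22 → (0xdf81b95f>>22)&0x3ff = 0x37e  ←

894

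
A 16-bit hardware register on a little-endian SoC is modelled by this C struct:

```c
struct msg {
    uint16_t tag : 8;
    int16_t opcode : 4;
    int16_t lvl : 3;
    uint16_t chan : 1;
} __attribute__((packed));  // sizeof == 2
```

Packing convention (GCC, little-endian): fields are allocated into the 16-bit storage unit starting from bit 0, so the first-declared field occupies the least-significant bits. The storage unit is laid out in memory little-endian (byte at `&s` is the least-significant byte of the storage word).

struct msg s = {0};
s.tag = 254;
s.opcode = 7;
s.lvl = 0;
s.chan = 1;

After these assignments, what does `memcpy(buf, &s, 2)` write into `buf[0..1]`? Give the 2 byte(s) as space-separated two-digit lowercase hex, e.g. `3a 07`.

tag (8b) val=254 bits=0xfe at bit 0: 0x00fe
opcode (4b) val=7 bits=0x7 at bit 8: 0x07fe
lvl (3b) val=0 bits=0x0 at bit 12: 0x07fe
chan (1b) val=1 bits=0x1 at bit 15: 0x87fe
word = 0x87fe → little-endian bytes:
  [0]=0xfe  [1]=0x87

fe 87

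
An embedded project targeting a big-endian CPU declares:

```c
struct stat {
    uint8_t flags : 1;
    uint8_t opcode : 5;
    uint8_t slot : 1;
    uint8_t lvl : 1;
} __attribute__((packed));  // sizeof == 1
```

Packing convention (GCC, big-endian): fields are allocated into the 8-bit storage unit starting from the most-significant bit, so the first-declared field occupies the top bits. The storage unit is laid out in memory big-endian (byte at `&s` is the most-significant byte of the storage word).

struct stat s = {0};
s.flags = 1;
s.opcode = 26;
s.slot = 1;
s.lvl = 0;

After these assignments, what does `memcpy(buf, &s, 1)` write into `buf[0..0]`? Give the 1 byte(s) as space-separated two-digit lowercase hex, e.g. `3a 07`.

ea

flags (1b) val=1 bits=0x1 at bit 7: 0x80
opcode (5b) val=26 bits=0x1a at bit 2: 0xe8
slot (1b) val=1 bits=0x1 at bit 1: 0xea
lvl (1b) val=0 bits=0x0 at bit 0: 0xea
word = 0xea → big-endian bytes:
  [0]=0xea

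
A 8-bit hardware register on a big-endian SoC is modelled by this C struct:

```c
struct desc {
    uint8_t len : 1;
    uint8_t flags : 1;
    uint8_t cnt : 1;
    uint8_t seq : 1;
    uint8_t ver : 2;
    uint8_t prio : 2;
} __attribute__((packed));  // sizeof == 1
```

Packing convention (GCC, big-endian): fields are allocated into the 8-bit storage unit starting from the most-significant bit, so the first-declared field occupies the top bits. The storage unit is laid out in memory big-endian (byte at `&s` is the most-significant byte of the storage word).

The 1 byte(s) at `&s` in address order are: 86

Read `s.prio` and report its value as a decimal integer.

[0]=0x86 (big-endian) → word 0x86
len:1 @ bit 7 → (0x86>>7)&0x1 = 0x1
flags:1 @ bit 6 → (0x86>>6)&0x1 = 0x0
cnt:1 @ bit 5 → (0x86>>5)&0x1 = 0x0
seq:1 @ bit 4 → (0x86>>4)&0x1 = 0x0
ver:2 @ bit 2 → (0x86>>2)&0x3 = 0x1
prio:2 @ bit 0 → (0x86>>0)&0x3 = 0x2  ←

2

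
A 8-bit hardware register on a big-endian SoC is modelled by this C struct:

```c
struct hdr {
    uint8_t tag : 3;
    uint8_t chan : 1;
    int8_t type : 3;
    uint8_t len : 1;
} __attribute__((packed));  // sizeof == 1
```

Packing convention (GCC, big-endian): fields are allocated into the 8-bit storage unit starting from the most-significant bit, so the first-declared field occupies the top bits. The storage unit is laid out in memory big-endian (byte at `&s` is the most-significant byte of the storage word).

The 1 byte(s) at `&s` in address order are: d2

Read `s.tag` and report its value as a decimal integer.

6

[0]=0xd2 (big-endian) → word 0xd2
tag:3 @ bit 5 → (0xd2>>5)&0x7 = 0x6  ←
chan:1 @ bit 4 → (0xd2>>4)&0x1 = 0x1
type:3 @ bit 1 → (0xd2>>1)&0x7 = 0x1
len:1 @ bit 0 → (0xd2>>0)&0x1 = 0x0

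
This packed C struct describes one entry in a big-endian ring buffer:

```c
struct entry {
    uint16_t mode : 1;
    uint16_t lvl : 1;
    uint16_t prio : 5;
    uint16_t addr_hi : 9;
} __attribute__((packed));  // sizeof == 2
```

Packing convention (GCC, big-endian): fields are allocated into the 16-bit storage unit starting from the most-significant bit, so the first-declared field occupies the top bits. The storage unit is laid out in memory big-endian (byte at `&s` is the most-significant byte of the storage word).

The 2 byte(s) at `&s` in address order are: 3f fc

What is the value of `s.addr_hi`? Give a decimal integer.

508

[0]=0x3f [1]=0xfc (big-endian) → word 0x3ffc
mode:1 @ bit 15 → (0x3ffc>>15)&0x1 = 0x0
lvl:1 @ bit 14 → (0x3ffc>>14)&0x1 = 0x0
prio:5 @ bit 9 → (0x3ffc>>9)&0x1f = 0x1f
addr_hi:9 @ bit 0 → (0x3ffc>>0)&0x1ff = 0x1fc  ←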